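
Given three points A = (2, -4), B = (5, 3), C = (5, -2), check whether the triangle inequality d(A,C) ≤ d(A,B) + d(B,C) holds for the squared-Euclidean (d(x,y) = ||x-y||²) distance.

d(A,B) = 3² + 7² = 58, d(B,C) = 0² + 5² = 25, d(A,C) = 3² + 2² = 13.
d(A,C) = 13 ≤ 58 + 25 = 83. Triangle inequality is satisfied.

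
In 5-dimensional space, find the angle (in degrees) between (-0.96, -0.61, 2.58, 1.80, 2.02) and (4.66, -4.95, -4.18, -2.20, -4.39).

With u = (-0.96, -0.61, 2.58, 1.80, 2.02), v = (4.66, -4.95, -4.18, -2.20, -4.39):
u·v = (-0.96)·4.66 + (-0.61)·(-4.95) + 2.58·(-4.18) + 1.8·(-2.2) + 2.02·(-4.39) = (-4.4736) + 3.0195 + (-10.7844) + (-3.96) + (-8.8678) = -25.0663.
|u| = √((-0.96)² + (-0.61)² + 2.58² + 1.8² + 2.02²) = √(0.9216 + 0.3721 + 6.6564 + 3.24 + 4.0804) = √15.2705, |v| = √(4.66² + (-4.95)² + (-4.18)² + (-2.2)² + (-4.39)²) = √(21.7156 + 24.5025 + 17.4724 + 4.84 + 19.2721) = √87.8026.
cos θ = (u·v)/(|u||v|) = -25.0663/(√15.2705·√87.8026) ≈ -0.684557
θ = arccos(-0.684557) ≈ 133.2°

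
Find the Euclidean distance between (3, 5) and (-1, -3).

√(Σ(x_i - y_i)²) = √((3 - (-1))² + (5 - (-3))²)
= √(4² + 8²) = √(16 + 64) = √80 ≈ 8.9443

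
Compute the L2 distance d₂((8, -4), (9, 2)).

√(Σ(x_i - y_i)²) = √((8 - 9)² + (-4 - 2)²)
= √((-1)² + (-6)²) = √(1 + 36) = √37 ≈ 6.0828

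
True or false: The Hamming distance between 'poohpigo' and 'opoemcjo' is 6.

Differing positions: 1, 2, 4, 5, 6, 7. Hamming distance = 6, so the claim is true.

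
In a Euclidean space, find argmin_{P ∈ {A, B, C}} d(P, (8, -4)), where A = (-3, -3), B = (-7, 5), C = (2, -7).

Distances: d(A) ≈ 11.0454, d(B) ≈ 17.4929, d(C) ≈ 6.7082. Nearest: C = (2, -7) with distance 6.7082.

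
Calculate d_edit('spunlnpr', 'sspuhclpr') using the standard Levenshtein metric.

Let D[i][j] be the edit distance between the first i characters of 'spunlnpr' and the first j characters of 'sspuhclpr', with D[i][0] = i, D[0][j] = j, and D[i][j] = D[i-1][j-1] if the characters match, else 1 + min(D[i-1][j], D[i][j-1], D[i-1][j-1]). Filling the table (rows: prefixes of 'spunlnpr', columns: prefixes of 'sspuhclpr'):
     ε  s  s  p  u  h  c  l  p  r
  ε  0  1  2  3  4  5  6  7  8  9
  s  1  0  1  2  3  4  5  6  7  8
  p  2  1  1  1  2  3  4  5  6  7
  u  3  2  2  2  1  2  3  4  5  6
  n  4  3  3  3  2  2  3  4  5  6
  l  5  4  4  4  3  3  3  3  4  5
  n  6  5  5  5  4  4  4  4  4  5
  p  7  6  6  5  5  5  5  5  4  5
  r  8  7  7  6  6  6  6  6  5  4
The bottom-right entry gives D[8][9] = 4, so no sequence of fewer than 4 edits works. Backtracking through the table gives one optimal edit sequence (4 edits):
  spunlnpr → sspunlnpr (ins s @1)
  sspunlnpr → sspuhlnpr (sub n→h @5)
  sspuhlnpr → sspuhcnpr (sub l→c @6)
  sspuhcnpr → sspuhclpr (sub n→l @7)
Edit distance = 4.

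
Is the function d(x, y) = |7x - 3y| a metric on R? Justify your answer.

No. d fails symmetry: d(2, 4) = |7·2 - 3·4| = |2| = 2, but d(4, 2) = |7·4 - 3·2| = |22| = 22. Since 2 ≠ 22, d(x,y) ≠ d(y,x) in general.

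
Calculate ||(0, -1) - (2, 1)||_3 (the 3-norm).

(Σ|x_i - y_i|^3)^(1/3) = (|0 - 2|^3 + |-1 - 1|^3)^(1/3)
= (2^3 + 2^3)^(1/3) = (8 + 8)^(1/3) = (16)^(1/3) ≈ 2.5198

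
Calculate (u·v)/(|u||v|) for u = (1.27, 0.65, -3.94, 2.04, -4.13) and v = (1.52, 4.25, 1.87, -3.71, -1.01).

With u = (1.27, 0.65, -3.94, 2.04, -4.13), v = (1.52, 4.25, 1.87, -3.71, -1.01):
u·v = 1.27·1.52 + 0.65·4.25 + (-3.94)·1.87 + 2.04·(-3.71) + (-4.13)·(-1.01) = 1.9304 + 2.7625 + (-7.3678) + (-7.5684) + 4.1713 = -6.072.
|u| = √(1.27² + 0.65² + (-3.94)² + 2.04² + (-4.13)²) = √(1.6129 + 0.4225 + 15.5236 + 4.1616 + 17.0569) = √38.7775, |v| = √(1.52² + 4.25² + 1.87² + (-3.71)² + (-1.01)²) = √(2.3104 + 18.0625 + 3.4969 + 13.7641 + 1.0201) = √38.654.
cos θ = (u·v)/(|u||v|) = -6.072/(√38.7775·√38.654) ≈ -0.1568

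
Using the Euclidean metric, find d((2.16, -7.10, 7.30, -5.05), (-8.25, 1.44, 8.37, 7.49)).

√(Σ(x_i - y_i)²) = √((2.16 - (-8.25))² + (-7.1 - 1.44)² + (7.3 - 8.37)² + (-5.05 - 7.49)²)
= √(10.41² + (-8.54)² + (-1.07)² + (-12.54)²) = √(108.3681 + 72.9316 + 1.1449 + 157.2516) = √339.6962 ≈ 18.4308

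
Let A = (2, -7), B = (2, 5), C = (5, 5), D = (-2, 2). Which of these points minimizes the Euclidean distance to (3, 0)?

Distances: d(A) ≈ 7.0711, d(B) ≈ 5.099, d(C) ≈ 5.3852, d(D) ≈ 5.3852. Nearest: B = (2, 5) with distance 5.099.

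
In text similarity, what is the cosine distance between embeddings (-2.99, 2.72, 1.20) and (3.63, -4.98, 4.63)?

With u = (-2.99, 2.72, 1.20), v = (3.63, -4.98, 4.63):
u·v = (-2.99)·3.63 + 2.72·(-4.98) + 1.2·4.63 = (-10.8537) + (-13.5456) + 5.556 = -18.8433.
|u| = √((-2.99)² + 2.72² + 1.2²) = √(8.9401 + 7.3984 + 1.44) = √17.7785, |v| = √(3.63² + (-4.98)² + 4.63²) = √(13.1769 + 24.8004 + 21.4369) = √59.4142.
cos θ = (u·v)/(|u||v|) = -18.8433/(√17.7785·√59.4142) ≈ -0.5798
Cosine distance = 1 - cos θ ≈ 1 - (-0.5798) = 1.5798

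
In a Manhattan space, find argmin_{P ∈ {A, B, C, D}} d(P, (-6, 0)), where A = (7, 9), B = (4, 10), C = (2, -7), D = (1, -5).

Distances: d(A) = 22, d(B) = 20, d(C) = 15, d(D) = 12. Nearest: D = (1, -5) with distance 12.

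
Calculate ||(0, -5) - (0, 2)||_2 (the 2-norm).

(Σ|x_i - y_i|^2)^(1/2) = (|0 - 0|^2 + |-5 - 2|^2)^(1/2)
= (0^2 + 7^2)^(1/2) = (0 + 49)^(1/2) = (49)^(1/2) = 7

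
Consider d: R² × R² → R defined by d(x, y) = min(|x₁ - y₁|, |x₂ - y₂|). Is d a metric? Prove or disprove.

No. d fails identity of indiscernibles: take x = (3, 0) and y = (3, 7). Then d(x,y) = min(|3 - 3|, |0 - 7|) = min(0, 7) = 0, yet x ≠ y.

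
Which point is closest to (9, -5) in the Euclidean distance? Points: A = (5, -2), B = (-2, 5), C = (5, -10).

Distances: d(A) = 5, d(B) ≈ 14.8661, d(C) ≈ 6.4031. Nearest: A = (5, -2) with distance 5.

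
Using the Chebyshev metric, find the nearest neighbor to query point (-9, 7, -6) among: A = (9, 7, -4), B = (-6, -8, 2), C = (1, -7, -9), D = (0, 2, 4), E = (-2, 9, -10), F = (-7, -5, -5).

Distances: d(A) = 18, d(B) = 15, d(C) = 14, d(D) = 10, d(E) = 7, d(F) = 12. Nearest: E = (-2, 9, -10) with distance 7.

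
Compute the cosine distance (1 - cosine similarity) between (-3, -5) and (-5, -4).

With u = (-3, -5), v = (-5, -4):
u·v = (-3)·(-5) + (-5)·(-4) = 15 + 20 = 35.
|u| = √((-3)² + (-5)²) = √34, |v| = √((-5)² + (-4)²) = √41, so |u||v| = √(34·41) = √1394.
cos θ = (u·v)/(|u||v|) = 35/√1394 ≈ 0.9374
Cosine distance = 1 - cos θ ≈ 1 - 0.9374 = 0.0626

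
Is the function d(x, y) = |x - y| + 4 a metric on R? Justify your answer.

No. d fails identity of indiscernibles (specifically d(x,x) = 0): d(8, 8) = |8 - 8| + 4 = 0 + 4 = 4 ≠ 0.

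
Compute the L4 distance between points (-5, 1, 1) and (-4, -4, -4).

(Σ|x_i - y_i|^4)^(1/4) = (|-5 - (-4)|^4 + |1 - (-4)|^4 + |1 - (-4)|^4)^(1/4)
= (1^4 + 5^4 + 5^4)^(1/4) = (1 + 625 + 625)^(1/4) = (1251)^(1/4) ≈ 5.9472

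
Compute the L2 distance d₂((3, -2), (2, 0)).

√(Σ(x_i - y_i)²) = √((3 - 2)² + (-2 - 0)²)
= √(1² + (-2)²) = √(1 + 4) = √5 ≈ 2.2361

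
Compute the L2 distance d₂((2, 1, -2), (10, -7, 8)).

√(Σ(x_i - y_i)²) = √((2 - 10)² + (1 - (-7))² + (-2 - 8)²)
= √((-8)² + 8² + (-10)²) = √(64 + 64 + 100) = √228 ≈ 15.0997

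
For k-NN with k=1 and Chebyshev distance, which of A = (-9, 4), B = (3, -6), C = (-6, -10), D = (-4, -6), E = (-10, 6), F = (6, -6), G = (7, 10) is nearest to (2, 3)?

Distances: d(A) = 11, d(B) = 9, d(C) = 13, d(D) = 9, d(E) = 12, d(F) = 9, d(G) = 7. Nearest: G = (7, 10) with distance 7.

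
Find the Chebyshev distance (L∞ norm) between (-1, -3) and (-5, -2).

max(|x_i - y_i|) = max(|-1 - (-5)|, |-3 - (-2)|) = max(4, 1) = 4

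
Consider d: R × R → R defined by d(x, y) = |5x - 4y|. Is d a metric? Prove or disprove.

No. d fails symmetry: d(3, 7) = |5·3 - 4·7| = |-13| = 13, but d(7, 3) = |5·7 - 4·3| = |23| = 23. Since 13 ≠ 23, d(x,y) ≠ d(y,x) in general.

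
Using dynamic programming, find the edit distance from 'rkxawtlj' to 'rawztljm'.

Let D[i][j] be the edit distance between the first i characters of 'rkxawtlj' and the first j characters of 'rawztljm', with D[i][0] = i, D[0][j] = j, and D[i][j] = D[i-1][j-1] if the characters match, else 1 + min(D[i-1][j], D[i][j-1], D[i-1][j-1]). Filling the table (rows: prefixes of 'rkxawtlj', columns: prefixes of 'rawztljm'):
     ε  r  a  w  z  t  l  j  m
  ε  0  1  2  3  4  5  6  7  8
  r  1  0  1  2  3  4  5  6  7
  k  2  1  1  2  3  4  5  6  7
  x  3  2  2  2  3  4  5  6  7
  a  4  3  2  3  3  4  5  6  7
  w  5  4  3  2  3  4  5  6  7
  t  6  5  4  3  3  3  4  5  6
  l  7  6  5  4  4  4  3  4  5
  j  8  7  6  5  5  5  4  3  4
The bottom-right entry gives D[8][8] = 4, so no sequence of fewer than 4 edits works. Backtracking through the table gives one optimal edit sequence (4 edits):
  rkxawtlj → rxawtlj (del k @2)
  rxawtlj → rawtlj (del x @2)
  rawtlj → rawztlj (ins z @4)
  rawztlj → rawztljm (ins m @8)
Edit distance = 4.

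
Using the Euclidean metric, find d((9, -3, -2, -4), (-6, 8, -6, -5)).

√(Σ(x_i - y_i)²) = √((9 - (-6))² + (-3 - 8)² + (-2 - (-6))² + (-4 - (-5))²)
= √(15² + (-11)² + 4² + 1²) = √(225 + 121 + 16 + 1) = √363 ≈ 19.0526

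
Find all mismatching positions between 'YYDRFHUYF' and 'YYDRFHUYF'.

Differing positions: none. Hamming distance = 0.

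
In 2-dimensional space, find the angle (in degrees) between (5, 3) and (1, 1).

With u = (5, 3), v = (1, 1):
u·v = 5·1 + 3·1 = 5 + 3 = 8.
|u| = √(5² + 3²) = √34, |v| = √(1² + 1²) = √2, so |u||v| = √(34·2) = √68.
cos θ = (u·v)/(|u||v|) = 8/√68 ≈ 0.970143
θ = arccos(0.970143) ≈ 14.04°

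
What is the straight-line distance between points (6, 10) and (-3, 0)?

√(Σ(x_i - y_i)²) = √((6 - (-3))² + (10 - 0)²)
= √(9² + 10²) = √(81 + 100) = √181 ≈ 13.4536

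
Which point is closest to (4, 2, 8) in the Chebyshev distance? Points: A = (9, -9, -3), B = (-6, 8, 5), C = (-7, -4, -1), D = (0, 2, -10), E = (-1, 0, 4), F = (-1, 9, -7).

Distances: d(A) = 11, d(B) = 10, d(C) = 11, d(D) = 18, d(E) = 5, d(F) = 15. Nearest: E = (-1, 0, 4) with distance 5.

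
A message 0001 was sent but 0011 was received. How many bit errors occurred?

Differing positions: 3. Hamming distance = 1.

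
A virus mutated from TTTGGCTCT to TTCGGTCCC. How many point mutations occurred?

Differing positions: 3, 6, 7, 9. Hamming distance = 4.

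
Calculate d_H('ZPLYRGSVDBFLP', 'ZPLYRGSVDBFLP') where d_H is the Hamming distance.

Differing positions: none. Hamming distance = 0.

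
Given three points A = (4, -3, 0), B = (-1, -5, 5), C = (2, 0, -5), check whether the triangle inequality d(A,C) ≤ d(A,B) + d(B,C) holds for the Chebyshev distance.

d(A,B) = max(5, 2, 5) = 5, d(B,C) = max(3, 5, 10) = 10, d(A,C) = max(2, 3, 5) = 5.
d(A,C) = 5 ≤ 5 + 10 = 15. Triangle inequality is satisfied.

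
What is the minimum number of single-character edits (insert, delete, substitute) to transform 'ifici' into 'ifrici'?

Let D[i][j] be the edit distance between the first i characters of 'ifici' and the first j characters of 'ifrici', with D[i][0] = i, D[0][j] = j, and D[i][j] = D[i-1][j-1] if the characters match, else 1 + min(D[i-1][j], D[i][j-1], D[i-1][j-1]). Filling the table (rows: prefixes of 'ifici', columns: prefixes of 'ifrici'):
     ε  i  f  r  i  c  i
  ε  0  1  2  3  4  5  6
  i  1  0  1  2  3  4  5
  f  2  1  0  1  2  3  4
  i  3  2  1  1  1  2  3
  c  4  3  2  2  2  1  2
  i  5  4  3  3  2  2  1
The bottom-right entry gives D[5][6] = 1, so no sequence of fewer than 1 edit works. Backtracking through the table gives one optimal edit sequence (1 edit):
  ifici → ifrici (ins r @3)
Edit distance = 1.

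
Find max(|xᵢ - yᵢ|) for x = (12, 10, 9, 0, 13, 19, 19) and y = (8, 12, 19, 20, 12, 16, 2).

max(|x_i - y_i|) = max(|12 - 8|, |10 - 12|, |9 - 19|, |0 - 20|, |13 - 12|, |19 - 16|, |19 - 2|) = max(4, 2, 10, 20, 1, 3, 17) = 20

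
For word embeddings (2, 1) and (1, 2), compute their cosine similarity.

With u = (2, 1), v = (1, 2):
u·v = 2·1 + 1·2 = 2 + 2 = 4.
|u| = √(2² + 1²) = √5, |v| = √(1² + 2²) = √5, so |u||v| = √(5·5) = √25 = 5.
cos θ = (u·v)/(|u||v|) = 4/5 = 0.8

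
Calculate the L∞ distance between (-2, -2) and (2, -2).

max(|x_i - y_i|) = max(|-2 - 2|, |-2 - (-2)|) = max(4, 0) = 4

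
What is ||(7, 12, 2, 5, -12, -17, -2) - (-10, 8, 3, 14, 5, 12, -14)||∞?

max(|x_i - y_i|) = max(|7 - (-10)|, |12 - 8|, |2 - 3|, |5 - 14|, |-12 - 5|, |-17 - 12|, |-2 - (-14)|) = max(17, 4, 1, 9, 17, 29, 12) = 29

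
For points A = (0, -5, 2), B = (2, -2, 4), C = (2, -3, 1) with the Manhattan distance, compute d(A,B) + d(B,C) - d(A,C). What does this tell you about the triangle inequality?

d(A,B) = 2 + 3 + 2 = 7, d(B,C) = 0 + 1 + 3 = 4, d(A,C) = 2 + 2 + 1 = 5.
d(A,B) + d(B,C) - d(A,C) = 7 + 4 - 5 = 11 - 5 = 6. This is ≥ 0, so the triangle inequality holds for these points.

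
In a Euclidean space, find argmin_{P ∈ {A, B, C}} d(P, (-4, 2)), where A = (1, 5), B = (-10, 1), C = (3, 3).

Distances: d(A) ≈ 5.831, d(B) ≈ 6.0828, d(C) ≈ 7.0711. Nearest: A = (1, 5) with distance 5.831.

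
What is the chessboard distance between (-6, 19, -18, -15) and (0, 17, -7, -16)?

max(|x_i - y_i|) = max(|-6 - 0|, |19 - 17|, |-18 - (-7)|, |-15 - (-16)|) = max(6, 2, 11, 1) = 11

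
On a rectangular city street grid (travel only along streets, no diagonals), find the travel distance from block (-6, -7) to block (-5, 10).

Σ|x_i - y_i| = |-6 - (-5)| + |-7 - 10| = 1 + 17 = 18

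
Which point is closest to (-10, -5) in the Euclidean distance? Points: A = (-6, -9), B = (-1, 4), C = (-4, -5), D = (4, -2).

Distances: d(A) ≈ 5.6569, d(B) ≈ 12.7279, d(C) = 6, d(D) ≈ 14.3178. Nearest: A = (-6, -9) with distance 5.6569.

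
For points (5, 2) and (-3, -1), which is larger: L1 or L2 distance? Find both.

L1 = |5 - (-3)| + |2 - (-1)| = 8 + 3 = 11
L2 = √(8² + 3²) = √73 ≈ 8.544
L1 ≥ L2 always (equality iff movement is along one axis); L1 > L2 here.
Ratio L1/L2 = 11/√73 ≈ 1.2875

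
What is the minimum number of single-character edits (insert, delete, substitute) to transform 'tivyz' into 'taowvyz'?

Let D[i][j] be the edit distance between the first i characters of 'tivyz' and the first j characters of 'taowvyz', with D[i][0] = i, D[0][j] = j, and D[i][j] = D[i-1][j-1] if the characters match, else 1 + min(D[i-1][j], D[i][j-1], D[i-1][j-1]). Filling the table (rows: prefixes of 'tivyz', columns: prefixes of 'taowvyz'):
     ε  t  a  o  w  v  y  z
  ε  0  1  2  3  4  5  6  7
  t  1  0  1  2  3  4  5  6
  i  2  1  1  2  3  4  5  6
  v  3  2  2  2  3  3  4  5
  y  4  3  3  3  3  4  3  4
  z  5  4  4  4  4  4  4  3
The bottom-right entry gives D[5][7] = 3, so no sequence of fewer than 3 edits works. Backtracking through the table gives one optimal edit sequence (3 edits):
  tivyz → taivyz (ins a @2)
  taivyz → taoivyz (ins o @3)
  taoivyz → taowvyz (sub i→w @4)
Edit distance = 3.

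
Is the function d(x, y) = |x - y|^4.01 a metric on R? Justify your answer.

No. d(x,y) = |x-y|^4.01 fails the triangle inequality since p = 4.01 > 1. Counterexample: x = -5, y = -3, z = 7. d(x,z) = |-5 - 7|^4.01 = 12^4.01 ≈ 21257.7256, but d(x,y) + d(y,z) = 2^4.01 + 10^4.01 ≈ 16.1113 + 10232.9299 = 10249.0412. Since 21257.7256 > 10249.0412, the triangle inequality is violated.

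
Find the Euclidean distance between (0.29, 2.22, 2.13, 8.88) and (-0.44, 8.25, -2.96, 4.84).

√(Σ(x_i - y_i)²) = √((0.29 - (-0.44))² + (2.22 - 8.25)² + (2.13 - (-2.96))² + (8.88 - 4.84)²)
= √(0.73² + (-6.03)² + 5.09² + 4.04²) = √(0.5329 + 36.3609 + 25.9081 + 16.3216) = √79.1235 ≈ 8.8951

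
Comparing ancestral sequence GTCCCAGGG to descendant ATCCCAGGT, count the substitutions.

Differing positions: 1, 9. Hamming distance = 2.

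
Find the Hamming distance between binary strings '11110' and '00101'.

Differing positions: 1, 2, 4, 5. Hamming distance = 4.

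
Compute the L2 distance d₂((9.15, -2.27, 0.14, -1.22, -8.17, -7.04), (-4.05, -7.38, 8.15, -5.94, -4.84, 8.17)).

√(Σ(x_i - y_i)²) = √((9.15 - (-4.05))² + (-2.27 - (-7.38))² + (0.14 - 8.15)² + (-1.22 - (-5.94))² + (-8.17 - (-4.84))² + (-7.04 - 8.17)²)
= √(13.2² + 5.11² + (-8.01)² + 4.72² + (-3.33)² + (-15.21)²) = √(174.24 + 26.1121 + 64.1601 + 22.2784 + 11.0889 + 231.3441) = √529.2236 ≈ 23.0049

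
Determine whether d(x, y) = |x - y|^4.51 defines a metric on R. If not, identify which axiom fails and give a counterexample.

No. d(x,y) = |x-y|^4.51 fails the triangle inequality since p = 4.51 > 1. Counterexample: x = 4, y = 11, z = 18. d(x,z) = |4 - 18|^4.51 = 14^4.51 ≈ 147583.3761, but d(x,y) + d(y,z) = 7^4.51 + 7^4.51 ≈ 6477.2724 + 6477.2724 = 12954.5448. Since 147583.3761 > 12954.5448, the triangle inequality is violated.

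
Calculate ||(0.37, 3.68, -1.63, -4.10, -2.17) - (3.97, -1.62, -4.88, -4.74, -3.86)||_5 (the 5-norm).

(Σ|x_i - y_i|^5)^(1/5) = (|0.37 - 3.97|^5 + |3.68 - (-1.62)|^5 + |-1.63 - (-4.88)|^5 + |-4.1 - (-4.74)|^5 + |-2.17 - (-3.86)|^5)^(1/5)
= (3.6^5 + 5.3^5 + 3.25^5 + 0.64^5 + 1.69^5)^(1/5) ≈ (604.6618 + 4181.9549 + 362.5908 + 0.1074 + 13.7858)^(1/5) = (5163.1007)^(1/5) ≈ 5.5282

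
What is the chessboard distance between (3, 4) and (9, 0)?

max(|x_i - y_i|) = max(|3 - 9|, |4 - 0|) = max(6, 4) = 6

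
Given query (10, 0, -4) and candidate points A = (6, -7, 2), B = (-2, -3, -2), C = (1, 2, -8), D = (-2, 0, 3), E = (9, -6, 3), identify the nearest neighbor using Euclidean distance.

Distances: d(A) ≈ 10.0499, d(B) ≈ 12.53, d(C) ≈ 10.0499, d(D) ≈ 13.8924, d(E) ≈ 9.2736. Nearest: E = (9, -6, 3) with distance 9.2736.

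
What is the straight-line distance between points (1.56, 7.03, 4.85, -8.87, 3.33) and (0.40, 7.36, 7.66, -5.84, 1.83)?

√(Σ(x_i - y_i)²) = √((1.56 - 0.4)² + (7.03 - 7.36)² + (4.85 - 7.66)² + (-8.87 - (-5.84))² + (3.33 - 1.83)²)
= √(1.16² + (-0.33)² + (-2.81)² + (-3.03)² + 1.5²) = √(1.3456 + 0.1089 + 7.8961 + 9.1809 + 2.25) = √20.7815 ≈ 4.5587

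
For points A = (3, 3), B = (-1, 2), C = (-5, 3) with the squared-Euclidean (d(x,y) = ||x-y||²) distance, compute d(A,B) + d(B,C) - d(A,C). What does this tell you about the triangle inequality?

d(A,B) = 4² + 1² = 17, d(B,C) = 4² + 1² = 17, d(A,C) = 8² + 0² = 64.
d(A,B) + d(B,C) - d(A,C) = 17 + 17 - 64 = 34 - 64 = -30. This is < 0, so the triangle inequality FAILS for these points (squared-Euclidean is not a metric).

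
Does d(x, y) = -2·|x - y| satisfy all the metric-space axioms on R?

No. With c = -2 < 0, d fails non-negativity: d(1, 7) = -2·|1 - 7| = -2·6 = -12 < 0.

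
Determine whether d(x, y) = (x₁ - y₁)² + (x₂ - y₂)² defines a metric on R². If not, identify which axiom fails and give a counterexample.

No. The squared Euclidean distance fails the triangle inequality. Counterexample: x = (0, 0), y = (3, 5), z = (6, 10). d(x,z) = 6² + 10² = 136, but d(x,y) + d(y,z) = (3² + 5²) + (3² + 5²) = 34 + 34 = 68. Since 136 > 68, the triangle inequality is violated. (Note: √d, the ordinary Euclidean distance, IS a metric.)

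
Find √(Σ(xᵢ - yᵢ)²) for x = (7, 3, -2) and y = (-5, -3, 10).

√(Σ(x_i - y_i)²) = √((7 - (-5))² + (3 - (-3))² + (-2 - 10)²)
= √(12² + 6² + (-12)²) = √(144 + 36 + 144) = √324 = 18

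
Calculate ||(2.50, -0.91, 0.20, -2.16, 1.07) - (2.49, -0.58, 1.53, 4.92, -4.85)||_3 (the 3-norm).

(Σ|x_i - y_i|^3)^(1/3) = (|2.5 - 2.49|^3 + |-0.91 - (-0.58)|^3 + |0.2 - 1.53|^3 + |-2.16 - 4.92|^3 + |1.07 - (-4.85)|^3)^(1/3)
= (0.01^3 + 0.33^3 + 1.33^3 + 7.08^3 + 5.92^3)^(1/3) ≈ (0 + 0.0359 + 2.3526 + 354.8949 + 207.4747)^(1/3) = (564.7581)^(1/3) ≈ 8.2658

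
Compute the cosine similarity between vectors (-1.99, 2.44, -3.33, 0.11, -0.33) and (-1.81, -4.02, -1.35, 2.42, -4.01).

With u = (-1.99, 2.44, -3.33, 0.11, -0.33), v = (-1.81, -4.02, -1.35, 2.42, -4.01):
u·v = (-1.99)·(-1.81) + 2.44·(-4.02) + (-3.33)·(-1.35) + 0.11·2.42 + (-0.33)·(-4.01) = 3.6019 + (-9.8088) + 4.4955 + 0.2662 + 1.3233 = -0.1219.
|u| = √((-1.99)² + 2.44² + (-3.33)² + 0.11² + (-0.33)²) = √(3.9601 + 5.9536 + 11.0889 + 0.0121 + 0.1089) = √21.1236, |v| = √((-1.81)² + (-4.02)² + (-1.35)² + 2.42² + (-4.01)²) = √(3.2761 + 16.1604 + 1.8225 + 5.8564 + 16.0801) = √43.1955.
cos θ = (u·v)/(|u||v|) = -0.1219/(√21.1236·√43.1955) ≈ -0.004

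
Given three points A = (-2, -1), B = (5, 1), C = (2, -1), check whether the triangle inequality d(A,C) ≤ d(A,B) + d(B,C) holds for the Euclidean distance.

d(A,B) = √(7² + 2²) = √53 ≈ 7.2801, d(B,C) = √(3² + 2²) = √13 ≈ 3.6056, d(A,C) = √(4² + 0²) = √16 = 4.
d(A,C) = 4 ≤ 7.2801 + 3.6056 = 10.8857. Triangle inequality is satisfied.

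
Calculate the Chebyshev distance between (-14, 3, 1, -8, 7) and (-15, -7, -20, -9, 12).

max(|x_i - y_i|) = max(|-14 - (-15)|, |3 - (-7)|, |1 - (-20)|, |-8 - (-9)|, |7 - 12|) = max(1, 10, 21, 1, 5) = 21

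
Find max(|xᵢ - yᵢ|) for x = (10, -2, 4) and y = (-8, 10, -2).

max(|x_i - y_i|) = max(|10 - (-8)|, |-2 - 10|, |4 - (-2)|) = max(18, 12, 6) = 18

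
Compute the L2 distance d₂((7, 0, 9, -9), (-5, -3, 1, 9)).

√(Σ(x_i - y_i)²) = √((7 - (-5))² + (0 - (-3))² + (9 - 1)² + (-9 - 9)²)
= √(12² + 3² + 8² + (-18)²) = √(144 + 9 + 64 + 324) = √541 ≈ 23.2594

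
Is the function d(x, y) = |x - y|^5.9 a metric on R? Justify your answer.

No. d(x,y) = |x-y|^5.9 fails the triangle inequality since p = 5.9 > 1. Counterexample: x = 0, y = 7, z = 13. d(x,z) = |0 - 13|^5.9 = 13^5.9 ≈ 3734786.4854, but d(x,y) + d(y,z) = 7^5.9 + 6^5.9 ≈ 96845.2749 + 39002.4939 = 135847.7688. Since 3734786.4854 > 135847.7688, the triangle inequality is violated.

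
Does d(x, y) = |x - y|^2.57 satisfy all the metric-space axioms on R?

No. d(x,y) = |x-y|^2.57 fails the triangle inequality since p = 2.57 > 1. Counterexample: x = 2, y = 11, z = 15. d(x,z) = |2 - 15|^2.57 = 13^2.57 ≈ 729.1794, but d(x,y) + d(y,z) = 9^2.57 + 4^2.57 ≈ 283.4022 + 35.261 = 318.6632. Since 729.1794 > 318.6632, the triangle inequality is violated.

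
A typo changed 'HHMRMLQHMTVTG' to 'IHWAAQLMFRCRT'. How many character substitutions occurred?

Differing positions: 1, 3, 4, 5, 6, 7, 8, 9, 10, 11, 12, 13. Hamming distance = 12.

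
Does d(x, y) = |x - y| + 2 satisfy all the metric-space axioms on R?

No. d fails identity of indiscernibles (specifically d(x,x) = 0): d(-2, -2) = |-2 - (-2)| + 2 = 0 + 2 = 2 ≠ 0.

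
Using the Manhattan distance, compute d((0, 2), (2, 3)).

Σ|x_i - y_i| = |0 - 2| + |2 - 3| = 2 + 1 = 3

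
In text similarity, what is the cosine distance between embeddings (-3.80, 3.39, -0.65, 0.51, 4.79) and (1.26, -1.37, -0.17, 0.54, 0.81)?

With u = (-3.80, 3.39, -0.65, 0.51, 4.79), v = (1.26, -1.37, -0.17, 0.54, 0.81):
u·v = (-3.8)·1.26 + 3.39·(-1.37) + (-0.65)·(-0.17) + 0.51·0.54 + 4.79·0.81 = (-4.788) + (-4.6443) + 0.1105 + 0.2754 + 3.8799 = -5.1665.
|u| = √((-3.8)² + 3.39² + (-0.65)² + 0.51² + 4.79²) = √(14.44 + 11.4921 + 0.4225 + 0.2601 + 22.9441) = √49.5588, |v| = √(1.26² + (-1.37)² + (-0.17)² + 0.54² + 0.81²) = √(1.5876 + 1.8769 + 0.0289 + 0.2916 + 0.6561) = √4.4411.
cos θ = (u·v)/(|u||v|) = -5.1665/(√49.5588·√4.4411) ≈ -0.3482
Cosine distance = 1 - cos θ ≈ 1 - (-0.3482) = 1.3482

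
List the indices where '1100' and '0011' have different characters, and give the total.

Differing positions: 1, 2, 3, 4. Hamming distance = 4.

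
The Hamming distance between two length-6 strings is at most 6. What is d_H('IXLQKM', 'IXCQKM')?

Differing positions: 3. Hamming distance = 1. The maximum possible Hamming distance for length-6 strings is 6, so d_H/6 = 1/6 ≈ 0.1667.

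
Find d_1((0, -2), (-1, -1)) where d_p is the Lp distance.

Σ|x_i - y_i| = |0 - (-1)| + |-2 - (-1)| = 1 + 1 = 2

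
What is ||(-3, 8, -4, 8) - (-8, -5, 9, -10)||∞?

max(|x_i - y_i|) = max(|-3 - (-8)|, |8 - (-5)|, |-4 - 9|, |8 - (-10)|) = max(5, 13, 13, 18) = 18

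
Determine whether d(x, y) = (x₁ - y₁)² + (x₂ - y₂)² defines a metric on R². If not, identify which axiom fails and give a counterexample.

No. The squared Euclidean distance fails the triangle inequality. Counterexample: x = (0, 0), y = (1, 5), z = (2, 10). d(x,z) = 2² + 10² = 104, but d(x,y) + d(y,z) = (1² + 5²) + (1² + 5²) = 26 + 26 = 52. Since 104 > 52, the triangle inequality is violated. (Note: √d, the ordinary Euclidean distance, IS a metric.)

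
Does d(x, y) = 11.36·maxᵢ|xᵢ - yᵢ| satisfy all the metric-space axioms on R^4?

Yes. The L∞ (Chebyshev) norm induces a metric on R^4, and multiplying a metric by a positive constant 11.36 > 0 preserves all four axioms: non-negativity (11.36·||x-y|| ≥ 0), identity (11.36·||x-y|| = 0 ⟺ ||x-y|| = 0 ⟺ x = y), symmetry (||x-y|| = ||y-x||), and the triangle inequality (11.36·||x-z|| ≤ 11.36·||x-y|| + 11.36·||y-z||). So d is a metric.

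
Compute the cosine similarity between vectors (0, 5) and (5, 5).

With u = (0, 5), v = (5, 5):
u·v = 0·5 + 5·5 = 0 + 25 = 25.
|u| = √(0² + 5²) = √25, |v| = √(5² + 5²) = √50, so |u||v| = √(25·50) = √1250.
cos θ = (u·v)/(|u||v|) = 25/√1250 ≈ 0.7071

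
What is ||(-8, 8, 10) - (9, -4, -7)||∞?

max(|x_i - y_i|) = max(|-8 - 9|, |8 - (-4)|, |10 - (-7)|) = max(17, 12, 17) = 17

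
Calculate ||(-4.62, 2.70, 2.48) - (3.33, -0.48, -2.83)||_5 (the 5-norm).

(Σ|x_i - y_i|^5)^(1/5) = (|-4.62 - 3.33|^5 + |2.7 - (-0.48)|^5 + |2.48 - (-2.83)|^5)^(1/5)
= (7.95^5 + 3.18^5 + 5.31^5)^(1/5) ≈ (31756.7202 + 325.1888 + 4221.5565)^(1/5) = (36303.4655)^(1/5) ≈ 8.1656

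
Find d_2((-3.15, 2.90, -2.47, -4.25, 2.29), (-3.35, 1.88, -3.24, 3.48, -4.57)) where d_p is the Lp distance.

(Σ|x_i - y_i|^2)^(1/2) = (|-3.15 - (-3.35)|^2 + |2.9 - 1.88|^2 + |-2.47 - (-3.24)|^2 + |-4.25 - 3.48|^2 + |2.29 - (-4.57)|^2)^(1/2)
= (0.2^2 + 1.02^2 + 0.77^2 + 7.73^2 + 6.86^2)^(1/2) = (0.04 + 1.0404 + 0.5929 + 59.7529 + 47.0596)^(1/2) = (108.4858)^(1/2) ≈ 10.4157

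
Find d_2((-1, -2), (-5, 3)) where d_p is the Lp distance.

(Σ|x_i - y_i|^2)^(1/2) = (|-1 - (-5)|^2 + |-2 - 3|^2)^(1/2)
= (4^2 + 5^2)^(1/2) = (16 + 25)^(1/2) = (41)^(1/2) ≈ 6.4031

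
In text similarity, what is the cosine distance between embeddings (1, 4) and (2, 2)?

With u = (1, 4), v = (2, 2):
u·v = 1·2 + 4·2 = 2 + 8 = 10.
|u| = √(1² + 4²) = √17, |v| = √(2² + 2²) = √8, so |u||v| = √(17·8) = √136.
cos θ = (u·v)/(|u||v|) = 10/√136 ≈ 0.8575
Cosine distance = 1 - cos θ ≈ 1 - 0.8575 = 0.1425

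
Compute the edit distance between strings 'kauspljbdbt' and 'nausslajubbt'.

Let D[i][j] be the edit distance between the first i characters of 'kauspljbdbt' and the first j characters of 'nausslajubbt', with D[i][0] = i, D[0][j] = j, and D[i][j] = D[i-1][j-1] if the characters match, else 1 + min(D[i-1][j], D[i][j-1], D[i-1][j-1]). Filling the table (rows: prefixes of 'kauspljbdbt', columns: prefixes of 'nausslajubbt'):
     ε  n  a  u  s  s  l  a  j  u  b  b  t
  ε  0  1  2  3  4  5  6  7  8  9 10 11 12
  k  1  1  2  3  4  5  6  7  8  9 10 11 12
  a  2  2  1  2  3  4  5  6  7  8  9 10 11
  u  3  3  2  1  2  3  4  5  6  7  8  9 10
  s  4  4  3  2  1  2  3  4  5  6  7  8  9
  p  5  5  4  3  2  2  3  4  5  6  7  8  9
  l  6  6  5  4  3  3  2  3  4  5  6  7  8
  j  7  7  6  5  4  4  3  3  3  4  5  6  7
  b  8  8  7  6  5  5  4  4  4  4  4  5  6
  d  9  9  8  7  6  6  5  5  5  5  5  5  6
  b 10 10  9  8  7  7  6  6  6  6  5  5  6
  t 11 11 10  9  8  8  7  7  7  7  6  6  5
The bottom-right entry gives D[11][12] = 5, so no sequence of fewer than 5 edits works. Backtracking through the table gives one optimal edit sequence (5 edits):
  kauspljbdbt → nauspljbdbt (sub k→n @1)
  nauspljbdbt → naussljbdbt (sub p→s @5)
  naussljbdbt → nausslajbdbt (ins a @7)
  nausslajbdbt → nausslajudbt (sub b→u @9)
  nausslajudbt → nausslajubbt (sub d→b @10)
Edit distance = 5.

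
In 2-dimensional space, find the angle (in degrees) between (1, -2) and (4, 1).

With u = (1, -2), v = (4, 1):
u·v = 1·4 + (-2)·1 = 4 + (-2) = 2.
|u| = √(1² + (-2)²) = √5, |v| = √(4² + 1²) = √17, so |u||v| = √(5·17) = √85.
cos θ = (u·v)/(|u||v|) = 2/√85 ≈ 0.21693
θ = arccos(0.21693) ≈ 77.47°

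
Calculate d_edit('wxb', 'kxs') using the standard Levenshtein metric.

Let D[i][j] be the edit distance between the first i characters of 'wxb' and the first j characters of 'kxs', with D[i][0] = i, D[0][j] = j, and D[i][j] = D[i-1][j-1] if the characters match, else 1 + min(D[i-1][j], D[i][j-1], D[i-1][j-1]). Filling the table (rows: prefixes of 'wxb', columns: prefixes of 'kxs'):
     ε  k  x  s
  ε  0  1  2  3
  w  1  1  2  3
  x  2  2  1  2
  b  3  3  2  2
The bottom-right entry gives D[3][3] = 2, so no sequence of fewer than 2 edits works. Backtracking through the table gives one optimal edit sequence (2 edits):
  wxb → kxb (sub w→k @1)
  kxb → kxs (sub b→s @3)
Edit distance = 2.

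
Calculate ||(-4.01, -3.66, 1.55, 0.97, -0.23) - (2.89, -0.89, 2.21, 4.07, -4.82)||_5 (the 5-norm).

(Σ|x_i - y_i|^5)^(1/5) = (|-4.01 - 2.89|^5 + |-3.66 - (-0.89)|^5 + |1.55 - 2.21|^5 + |0.97 - 4.07|^5 + |-0.23 - (-4.82)|^5)^(1/5)
= (6.9^5 + 2.77^5 + 0.66^5 + 3.1^5 + 4.59^5)^(1/5) ≈ (15640.3135 + 163.0793 + 0.1252 + 286.2915 + 2037.3396)^(1/5) = (18127.1491)^(1/5) ≈ 7.1067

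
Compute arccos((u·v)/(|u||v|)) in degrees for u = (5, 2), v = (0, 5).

With u = (5, 2), v = (0, 5):
u·v = 5·0 + 2·5 = 0 + 10 = 10.
|u| = √(5² + 2²) = √29, |v| = √(0² + 5²) = √25, so |u||v| = √(29·25) = √725.
cos θ = (u·v)/(|u||v|) = 10/√725 ≈ 0.371391
θ = arccos(0.371391) ≈ 68.2°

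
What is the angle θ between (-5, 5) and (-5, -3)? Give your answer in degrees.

With u = (-5, 5), v = (-5, -3):
u·v = (-5)·(-5) + 5·(-3) = 25 + (-15) = 10.
|u| = √((-5)² + 5²) = √50, |v| = √((-5)² + (-3)²) = √34, so |u||v| = √(50·34) = √1700.
cos θ = (u·v)/(|u||v|) = 10/√1700 ≈ 0.242536
θ = arccos(0.242536) ≈ 75.96°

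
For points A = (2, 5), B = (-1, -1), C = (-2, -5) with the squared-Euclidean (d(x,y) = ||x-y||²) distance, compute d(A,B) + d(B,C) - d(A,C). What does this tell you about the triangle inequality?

d(A,B) = 3² + 6² = 45, d(B,C) = 1² + 4² = 17, d(A,C) = 4² + 10² = 116.
d(A,B) + d(B,C) - d(A,C) = 45 + 17 - 116 = 62 - 116 = -54. This is < 0, so the triangle inequality FAILS for these points (squared-Euclidean is not a metric).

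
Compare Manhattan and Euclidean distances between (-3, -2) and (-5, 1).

L1 = |-3 - (-5)| + |-2 - 1| = 2 + 3 = 5
L2 = √(2² + 3²) = √13 ≈ 3.6056
L1 ≥ L2 always (equality iff movement is along one axis); L1 > L2 here.
Ratio L1/L2 = 5/√13 ≈ 1.3868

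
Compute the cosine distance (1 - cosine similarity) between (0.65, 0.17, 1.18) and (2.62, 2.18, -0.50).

With u = (0.65, 0.17, 1.18), v = (2.62, 2.18, -0.50):
u·v = 0.65·2.62 + 0.17·2.18 + 1.18·(-0.5) = 1.703 + 0.3706 + (-0.59) = 1.4836.
|u| = √(0.65² + 0.17² + 1.18²) = √(0.4225 + 0.0289 + 1.3924) = √1.8438, |v| = √(2.62² + 2.18² + (-0.5)²) = √(6.8644 + 4.7524 + 0.25) = √11.8668.
cos θ = (u·v)/(|u||v|) = 1.4836/(√1.8438·√11.8668) ≈ 0.3172
Cosine distance = 1 - cos θ ≈ 1 - 0.3172 = 0.6828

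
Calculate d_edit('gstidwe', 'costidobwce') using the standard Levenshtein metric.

Let D[i][j] be the edit distance between the first i characters of 'gstidwe' and the first j characters of 'costidobwce', with D[i][0] = i, D[0][j] = j, and D[i][j] = D[i-1][j-1] if the characters match, else 1 + min(D[i-1][j], D[i][j-1], D[i-1][j-1]). Filling the table (rows: prefixes of 'gstidwe', columns: prefixes of 'costidobwce'):
     ε  c  o  s  t  i  d  o  b  w  c  e
  ε  0  1  2  3  4  5  6  7  8  9 10 11
  g  1  1  2  3  4  5  6  7  8  9 10 11
  s  2  2  2  2  3  4  5  6  7  8  9 10
  t  3  3  3  3  2  3  4  5  6  7  8  9
  i  4  4  4  4  3  2  3  4  5  6  7  8
  d  5  5  5  5  4  3  2  3  4  5  6  7
  w  6  6  6  6  5  4  3  3  4  4  5  6
  e  7  7  7  7  6  5  4  4  4  5  5  5
The bottom-right entry gives D[7][11] = 5, so no sequence of fewer than 5 edits works. Backtracking through the table gives one optimal edit sequence (5 edits):
  gstidwe → cgstidwe (ins c @1)
  cgstidwe → costidwe (sub g→o @2)
  costidwe → costidowe (ins o @7)
  costidowe → costidobwe (ins b @8)
  costidobwe → costidobwce (ins c @10)
Edit distance = 5.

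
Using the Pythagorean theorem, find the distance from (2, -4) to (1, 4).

√(Σ(x_i - y_i)²) = √((2 - 1)² + (-4 - 4)²)
= √(1² + (-8)²) = √(1 + 64) = √65 ≈ 8.0623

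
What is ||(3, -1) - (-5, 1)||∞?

max(|x_i - y_i|) = max(|3 - (-5)|, |-1 - 1|) = max(8, 2) = 8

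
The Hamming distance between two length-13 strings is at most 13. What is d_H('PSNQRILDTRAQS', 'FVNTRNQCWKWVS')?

Differing positions: 1, 2, 4, 6, 7, 8, 9, 10, 11, 12. Hamming distance = 10. The maximum possible Hamming distance for length-13 strings is 13, so d_H/13 = 10/13 ≈ 0.7692.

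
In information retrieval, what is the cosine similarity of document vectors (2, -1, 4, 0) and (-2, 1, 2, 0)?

With u = (2, -1, 4, 0), v = (-2, 1, 2, 0):
u·v = 2·(-2) + (-1)·1 + 4·2 + 0·0 = (-4) + (-1) + 8 + 0 = 3.
|u| = √(2² + (-1)² + 4² + 0²) = √21, |v| = √((-2)² + 1² + 2² + 0²) = √9, so |u||v| = √(21·9) = √189.
cos θ = (u·v)/(|u||v|) = 3/√189 ≈ 0.2182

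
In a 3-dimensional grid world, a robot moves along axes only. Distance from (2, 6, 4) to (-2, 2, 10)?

Σ|x_i - y_i| = |2 - (-2)| + |6 - 2| + |4 - 10| = 4 + 4 + 6 = 14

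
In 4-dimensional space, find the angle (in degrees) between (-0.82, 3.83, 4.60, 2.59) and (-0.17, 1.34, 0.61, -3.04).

With u = (-0.82, 3.83, 4.60, 2.59), v = (-0.17, 1.34, 0.61, -3.04):
u·v = (-0.82)·(-0.17) + 3.83·1.34 + 4.6·0.61 + 2.59·(-3.04) = 0.1394 + 5.1322 + 2.806 + (-7.8736) = 0.204.
|u| = √((-0.82)² + 3.83² + 4.6² + 2.59²) = √(0.6724 + 14.6689 + 21.16 + 6.7081) = √43.2094, |v| = √((-0.17)² + 1.34² + 0.61² + (-3.04)²) = √(0.0289 + 1.7956 + 0.3721 + 9.2416) = √11.4382.
cos θ = (u·v)/(|u||v|) = 0.204/(√43.2094·√11.4382) ≈ 0.009176
θ = arccos(0.009176) ≈ 89.47°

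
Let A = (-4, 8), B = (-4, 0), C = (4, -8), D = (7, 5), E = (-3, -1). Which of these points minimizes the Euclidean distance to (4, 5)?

Distances: d(A) ≈ 8.544, d(B) ≈ 9.434, d(C) = 13, d(D) = 3, d(E) ≈ 9.2195. Nearest: D = (7, 5) with distance 3.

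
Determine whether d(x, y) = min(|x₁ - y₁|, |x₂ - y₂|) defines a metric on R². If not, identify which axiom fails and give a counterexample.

No. d fails identity of indiscernibles: take x = (-2, 0) and y = (-2, 6). Then d(x,y) = min(|-2 - (-2)|, |0 - 6|) = min(0, 6) = 0, yet x ≠ y.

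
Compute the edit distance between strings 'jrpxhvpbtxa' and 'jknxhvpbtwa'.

Let D[i][j] be the edit distance between the first i characters of 'jrpxhvpbtxa' and the first j characters of 'jknxhvpbtwa', with D[i][0] = i, D[0][j] = j, and D[i][j] = D[i-1][j-1] if the characters match, else 1 + min(D[i-1][j], D[i][j-1], D[i-1][j-1]). Filling the table (rows: prefixes of 'jrpxhvpbtxa', columns: prefixes of 'jknxhvpbtwa'):
     ε  j  k  n  x  h  v  p  b  t  w  a
  ε  0  1  2  3  4  5  6  7  8  9 10 11
  j  1  0  1  2  3  4  5  6  7  8  9 10
  r  2  1  1  2  3  4  5  6  7  8  9 10
  p  3  2  2  2  3  4  5  5  6  7  8  9
  x  4  3  3  3  2  3  4  5  6  7  8  9
  h  5  4  4  4  3  2  3  4  5  6  7  8
  v  6  5  5  5  4  3  2  3  4  5  6  7
  p  7  6  6  6  5  4  3  2  3  4  5  6
  b  8  7  7  7  6  5  4  3  2  3  4  5
  t  9  8  8  8  7  6  5  4  3  2  3  4
  x 10  9  9  9  8  7  6  5  4  3  3  4
  a 11 10 10 10  9  8  7  6  5  4  4  3
The bottom-right entry gives D[11][11] = 3, so no sequence of fewer than 3 edits works. Backtracking through the table gives one optimal edit sequence (3 edits):
  jrpxhvpbtxa → jkpxhvpbtxa (sub r→k @2)
  jkpxhvpbtxa → jknxhvpbtxa (sub p→n @3)
  jknxhvpbtxa → jknxhvpbtwa (sub x→w @10)
Edit distance = 3.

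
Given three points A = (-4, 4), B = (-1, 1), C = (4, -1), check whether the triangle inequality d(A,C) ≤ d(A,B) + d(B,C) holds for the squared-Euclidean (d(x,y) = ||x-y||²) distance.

d(A,B) = 3² + 3² = 18, d(B,C) = 5² + 2² = 29, d(A,C) = 8² + 5² = 89.
d(A,C) = 89 > 18 + 29 = 47. Triangle inequality is VIOLATED. (Squared-Euclidean is not a metric — this is a counterexample.)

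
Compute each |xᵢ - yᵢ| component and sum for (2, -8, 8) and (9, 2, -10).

Σ|x_i - y_i| = |2 - 9| + |-8 - 2| + |8 - (-10)| = 7 + 10 + 18 = 35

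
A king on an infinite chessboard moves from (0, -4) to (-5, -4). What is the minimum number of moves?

max(|x_i - y_i|) = max(|0 - (-5)|, |-4 - (-4)|) = max(5, 0) = 5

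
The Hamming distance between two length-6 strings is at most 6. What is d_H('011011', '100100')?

Differing positions: 1, 2, 3, 4, 5, 6. Hamming distance = 6. The maximum possible Hamming distance for length-6 strings is 6, so d_H/6 = 6/6 = 1.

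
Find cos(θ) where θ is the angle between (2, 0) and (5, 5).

With u = (2, 0), v = (5, 5):
u·v = 2·5 + 0·5 = 10 + 0 = 10.
|u| = √(2² + 0²) = √4, |v| = √(5² + 5²) = √50, so |u||v| = √(4·50) = √200.
cos θ = (u·v)/(|u||v|) = 10/√200 ≈ 0.7071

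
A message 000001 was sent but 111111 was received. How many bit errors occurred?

Differing positions: 1, 2, 3, 4, 5. Hamming distance = 5.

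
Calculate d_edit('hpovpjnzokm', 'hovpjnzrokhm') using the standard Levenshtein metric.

Let D[i][j] be the edit distance between the first i characters of 'hpovpjnzokm' and the first j characters of 'hovpjnzrokhm', with D[i][0] = i, D[0][j] = j, and D[i][j] = D[i-1][j-1] if the characters match, else 1 + min(D[i-1][j], D[i][j-1], D[i-1][j-1]). Filling the table (rows: prefixes of 'hpovpjnzokm', columns: prefixes of 'hovpjnzrokhm'):
     ε  h  o  v  p  j  n  z  r  o  k  h  m
  ε  0  1  2  3  4  5  6  7  8  9 10 11 12
  h  1  0  1  2  3  4  5  6  7  8  9 10 11
  p  2  1  1  2  2  3  4  5  6  7  8  9 10
  o  3  2  1  2  3  3  4  5  6  6  7  8  9
  v  4  3  2  1  2  3  4  5  6  7  7  8  9
  p  5  4  3  2  1  2  3  4  5  6  7  8  9
  j  6  5  4  3  2  1  2  3  4  5  6  7  8
  n  7  6  5  4  3  2  1  2  3  4  5  6  7
  z  8  7  6  5  4  3  2  1  2  3  4  5  6
  o  9  8  7  6  5  4  3  2  2  2  3  4  5
  k 10  9  8  7  6  5  4  3  3  3  2  3  4
  m 11 10  9  8  7  6  5  4  4  4  3  3  3
The bottom-right entry gives D[11][12] = 3, so no sequence of fewer than 3 edits works. Backtracking through the table gives one optimal edit sequence (3 edits):
  hpovpjnzokm → hovpjnzokm (del p @2)
  hovpjnzokm → hovpjnzrokm (ins r @8)
  hovpjnzrokm → hovpjnzrokhm (ins h @11)
Edit distance = 3.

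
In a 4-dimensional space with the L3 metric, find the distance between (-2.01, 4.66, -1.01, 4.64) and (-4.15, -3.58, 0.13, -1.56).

(Σ|x_i - y_i|^3)^(1/3) = (|-2.01 - (-4.15)|^3 + |4.66 - (-3.58)|^3 + |-1.01 - 0.13|^3 + |4.64 - (-1.56)|^3)^(1/3)
= (2.14^3 + 8.24^3 + 1.14^3 + 6.2^3)^(1/3) ≈ (9.8003 + 559.4762 + 1.4815 + 238.328)^(1/3) = (809.086)^(1/3) ≈ 9.3182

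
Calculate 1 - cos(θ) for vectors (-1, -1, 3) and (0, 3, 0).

With u = (-1, -1, 3), v = (0, 3, 0):
u·v = (-1)·0 + (-1)·3 + 3·0 = 0 + (-3) + 0 = -3.
|u| = √((-1)² + (-1)² + 3²) = √11, |v| = √(0² + 3² + 0²) = √9, so |u||v| = √(11·9) = √99.
cos θ = (u·v)/(|u||v|) = -3/√99 ≈ -0.3015
Cosine distance = 1 - cos θ ≈ 1 - (-0.3015) = 1.3015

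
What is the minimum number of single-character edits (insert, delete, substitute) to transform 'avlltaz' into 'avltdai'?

Let D[i][j] be the edit distance between the first i characters of 'avlltaz' and the first j characters of 'avltdai', with D[i][0] = i, D[0][j] = j, and D[i][j] = D[i-1][j-1] if the characters match, else 1 + min(D[i-1][j], D[i][j-1], D[i-1][j-1]). Filling the table (rows: prefixes of 'avlltaz', columns: prefixes of 'avltdai'):
     ε  a  v  l  t  d  a  i
  ε  0  1  2  3  4  5  6  7
  a  1  0  1  2  3  4  5  6
  v  2  1  0  1  2  3  4  5
  l  3  2  1  0  1  2  3  4
  l  4  3  2  1  1  2  3  4
  t  5  4  3  2  1  2  3  4
  a  6  5  4  3  2  2  2  3
  z  7  6  5  4  3  3  3  3
The bottom-right entry gives D[7][7] = 3, so no sequence of fewer than 3 edits works. Backtracking through the table gives one optimal edit sequence (3 edits):
  avlltaz → avlttaz (sub l→t @4)
  avlttaz → avltdaz (sub t→d @5)
  avltdaz → avltdai (sub z→i @7)
Edit distance = 3.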